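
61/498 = 61/498 = 0.12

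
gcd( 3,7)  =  1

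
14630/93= 157 + 29/93 = 157.31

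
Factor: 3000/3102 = 500/517 = 2^2*5^3*11^( - 1)* 47^( - 1 ) 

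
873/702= 1+19/78 = 1.24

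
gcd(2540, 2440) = 20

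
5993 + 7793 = 13786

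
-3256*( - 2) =6512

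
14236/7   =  14236/7 = 2033.71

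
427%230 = 197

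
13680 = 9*1520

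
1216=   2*608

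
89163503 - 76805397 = 12358106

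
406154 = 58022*7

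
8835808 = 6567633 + 2268175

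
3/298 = 3/298 = 0.01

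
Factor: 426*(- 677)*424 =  - 122282448 = - 2^4*3^1 * 53^1 * 71^1 * 677^1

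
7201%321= 139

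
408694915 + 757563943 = 1166258858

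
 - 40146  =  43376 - 83522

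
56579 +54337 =110916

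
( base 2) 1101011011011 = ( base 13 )318B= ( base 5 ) 210000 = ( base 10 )6875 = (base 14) 2711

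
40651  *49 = 1991899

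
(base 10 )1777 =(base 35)1fr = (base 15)7d7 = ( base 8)3361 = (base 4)123301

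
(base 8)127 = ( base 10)87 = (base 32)2N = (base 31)2P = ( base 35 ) 2H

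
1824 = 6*304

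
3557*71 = 252547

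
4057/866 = 4057/866 = 4.68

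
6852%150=102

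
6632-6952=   -320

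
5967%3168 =2799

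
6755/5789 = 1 + 138/827 = 1.17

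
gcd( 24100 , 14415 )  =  5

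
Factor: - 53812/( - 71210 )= 2^1*5^(-1 )*11^1 * 1223^1*7121^( - 1)= 26906/35605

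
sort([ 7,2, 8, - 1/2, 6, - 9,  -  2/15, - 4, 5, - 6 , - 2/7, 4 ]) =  [ - 9,  -  6, -4, - 1/2 , - 2/7,  -  2/15, 2, 4, 5,6,  7,8 ]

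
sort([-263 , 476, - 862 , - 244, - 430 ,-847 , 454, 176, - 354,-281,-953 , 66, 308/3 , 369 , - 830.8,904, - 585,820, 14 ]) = [ - 953,-862, -847, - 830.8, - 585, - 430, - 354,  -  281, - 263, - 244, 14 , 66, 308/3,176, 369,  454, 476, 820,904 ]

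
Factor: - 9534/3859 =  - 2^1 * 3^1 * 7^1 *17^( - 1)= - 42/17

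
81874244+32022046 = 113896290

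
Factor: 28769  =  13^1*2213^1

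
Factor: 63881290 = 2^1*5^1 * 11^1*97^1*5987^1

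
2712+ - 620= 2092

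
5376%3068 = 2308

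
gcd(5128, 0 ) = 5128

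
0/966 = 0 = 0.00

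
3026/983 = 3026/983 = 3.08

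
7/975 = 7/975 = 0.01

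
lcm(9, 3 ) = 9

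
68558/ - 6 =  - 34279/3 = - 11426.33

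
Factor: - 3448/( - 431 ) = 2^3 = 8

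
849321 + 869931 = 1719252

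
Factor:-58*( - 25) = 2^1*5^2 * 29^1 = 1450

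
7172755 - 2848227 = 4324528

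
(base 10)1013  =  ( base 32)VL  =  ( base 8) 1765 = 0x3f5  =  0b1111110101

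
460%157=146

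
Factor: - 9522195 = - 3^1*  5^1*139^1*4567^1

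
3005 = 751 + 2254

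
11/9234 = 11/9234 = 0.00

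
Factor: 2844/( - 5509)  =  -2^2*3^2*7^ ( - 1 )*79^1*787^( - 1) 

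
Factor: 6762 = 2^1*3^1*7^2*23^1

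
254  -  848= - 594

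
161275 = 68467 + 92808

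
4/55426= 2/27713 = 0.00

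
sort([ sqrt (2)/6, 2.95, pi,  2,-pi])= [ - pi, sqrt(2)/6, 2, 2.95, pi]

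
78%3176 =78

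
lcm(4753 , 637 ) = 61789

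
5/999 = 5/999 = 0.01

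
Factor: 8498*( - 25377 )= - 2^1 *3^1 * 7^1*11^1*607^1*769^1 = - 215653746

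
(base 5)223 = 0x3F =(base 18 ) 39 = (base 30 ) 23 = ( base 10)63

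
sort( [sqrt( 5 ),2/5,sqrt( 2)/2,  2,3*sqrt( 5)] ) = [ 2/5 , sqrt( 2)/2,2,sqrt(5 ),  3*sqrt( 5 )]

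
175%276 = 175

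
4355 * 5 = 21775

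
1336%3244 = 1336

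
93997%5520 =157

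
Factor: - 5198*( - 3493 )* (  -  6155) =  - 111753959170= - 2^1*5^1*7^1*23^1*113^1*499^1*1231^1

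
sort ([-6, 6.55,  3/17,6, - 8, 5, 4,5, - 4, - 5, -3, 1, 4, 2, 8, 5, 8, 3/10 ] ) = [ - 8, - 6,  -  5,- 4, - 3 , 3/17, 3/10, 1,2,4,  4, 5,5, 5,6, 6.55, 8, 8]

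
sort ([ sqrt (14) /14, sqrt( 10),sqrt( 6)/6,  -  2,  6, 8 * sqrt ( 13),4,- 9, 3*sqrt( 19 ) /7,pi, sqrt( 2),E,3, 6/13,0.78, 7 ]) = [ - 9, - 2,sqrt(14 )/14, sqrt( 6)/6,  6/13,0.78,sqrt(2), 3*sqrt( 19 ) /7,  E,3, pi,sqrt( 10),4,6, 7, 8*sqrt( 13) ] 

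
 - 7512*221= - 1660152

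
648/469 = 648/469 = 1.38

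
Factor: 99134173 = 2609^1*37997^1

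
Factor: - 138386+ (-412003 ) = - 550389 = - 3^1* 7^1*26209^1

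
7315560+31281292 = 38596852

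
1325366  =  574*2309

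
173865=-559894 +733759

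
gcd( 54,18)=18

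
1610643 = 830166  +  780477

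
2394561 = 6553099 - 4158538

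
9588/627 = 15 + 61/209 = 15.29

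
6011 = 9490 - 3479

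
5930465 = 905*6553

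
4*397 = 1588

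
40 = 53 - 13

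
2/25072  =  1/12536=0.00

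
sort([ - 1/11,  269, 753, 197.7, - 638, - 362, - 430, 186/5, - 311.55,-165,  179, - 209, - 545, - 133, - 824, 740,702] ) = [  -  824, - 638, - 545, - 430 , - 362,  -  311.55, - 209, - 165,-133,-1/11,186/5 , 179, 197.7, 269, 702,740, 753 ]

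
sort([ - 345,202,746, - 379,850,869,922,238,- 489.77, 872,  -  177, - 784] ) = [ - 784, - 489.77,-379, - 345, - 177, 202,238,746, 850,869, 872,922] 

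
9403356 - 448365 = 8954991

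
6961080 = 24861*280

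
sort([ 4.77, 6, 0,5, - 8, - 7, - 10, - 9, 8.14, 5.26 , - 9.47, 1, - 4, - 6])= [ - 10, - 9.47, - 9, - 8, - 7,  -  6,-4,0,1, 4.77, 5, 5.26,6,  8.14]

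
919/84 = 919/84  =  10.94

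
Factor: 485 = 5^1*97^1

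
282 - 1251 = - 969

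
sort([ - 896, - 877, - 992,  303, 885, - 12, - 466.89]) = [-992 ,  -  896,-877, - 466.89 ,  -  12,303,885 ]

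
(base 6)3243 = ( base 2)1011101011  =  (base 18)259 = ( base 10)747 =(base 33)ML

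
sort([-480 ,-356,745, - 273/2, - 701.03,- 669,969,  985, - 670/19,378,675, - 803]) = [ -803,-701.03, -669, - 480,- 356, - 273/2, - 670/19,378,675,745, 969 , 985]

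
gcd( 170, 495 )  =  5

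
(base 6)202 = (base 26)2M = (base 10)74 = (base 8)112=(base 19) 3H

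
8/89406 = 4/44703 = 0.00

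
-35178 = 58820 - 93998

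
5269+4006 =9275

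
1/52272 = 1/52272 = 0.00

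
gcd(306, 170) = 34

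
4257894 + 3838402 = 8096296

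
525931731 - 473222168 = 52709563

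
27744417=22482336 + 5262081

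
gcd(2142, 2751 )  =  21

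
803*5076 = 4076028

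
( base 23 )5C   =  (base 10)127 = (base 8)177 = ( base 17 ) 78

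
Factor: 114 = 2^1*3^1* 19^1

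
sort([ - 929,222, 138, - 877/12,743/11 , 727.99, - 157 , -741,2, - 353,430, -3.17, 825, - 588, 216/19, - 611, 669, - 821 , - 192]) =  [ - 929, - 821, - 741 , - 611, - 588, - 353, - 192, - 157, - 877/12,-3.17, 2, 216/19 , 743/11,138, 222,  430, 669, 727.99,  825 ] 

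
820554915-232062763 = 588492152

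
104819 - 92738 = 12081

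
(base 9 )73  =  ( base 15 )46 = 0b1000010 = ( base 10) 66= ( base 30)26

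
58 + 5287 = 5345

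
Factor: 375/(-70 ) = - 75/14 =-2^( - 1)*3^1*5^2*7^( - 1) 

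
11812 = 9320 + 2492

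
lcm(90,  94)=4230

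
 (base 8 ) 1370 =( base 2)1011111000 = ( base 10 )760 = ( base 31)OG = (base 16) 2f8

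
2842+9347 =12189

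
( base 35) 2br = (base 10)2862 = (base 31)2ua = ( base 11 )2172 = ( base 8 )5456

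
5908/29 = 203 + 21/29 = 203.72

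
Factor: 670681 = 11^1*19^1*3209^1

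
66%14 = 10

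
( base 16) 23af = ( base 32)8TF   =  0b10001110101111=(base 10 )9135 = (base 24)FKF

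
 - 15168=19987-35155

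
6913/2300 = 6913/2300 =3.01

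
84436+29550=113986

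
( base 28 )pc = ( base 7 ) 2035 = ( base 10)712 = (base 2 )1011001000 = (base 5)10322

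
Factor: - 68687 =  - 68687^1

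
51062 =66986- 15924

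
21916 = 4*5479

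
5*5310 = 26550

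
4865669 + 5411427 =10277096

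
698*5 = 3490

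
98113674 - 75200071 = 22913603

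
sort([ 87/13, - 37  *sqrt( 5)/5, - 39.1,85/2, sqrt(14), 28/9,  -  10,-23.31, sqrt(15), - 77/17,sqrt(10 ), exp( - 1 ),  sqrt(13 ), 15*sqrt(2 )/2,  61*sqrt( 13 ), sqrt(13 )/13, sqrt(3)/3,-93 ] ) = [ - 93,- 39.1, - 23.31, - 37*sqrt ( 5 )/5, - 10, - 77/17, sqrt(13) /13, exp( - 1),sqrt(3)/3, 28/9, sqrt(10), sqrt(13), sqrt(14 ) , sqrt (15),87/13, 15*sqrt (2 ) /2, 85/2,61*sqrt(13)]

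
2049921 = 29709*69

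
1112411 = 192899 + 919512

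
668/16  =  167/4 = 41.75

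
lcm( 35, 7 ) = 35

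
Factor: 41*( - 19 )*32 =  - 2^5*19^1*41^1 =-24928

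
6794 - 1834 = 4960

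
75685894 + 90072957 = 165758851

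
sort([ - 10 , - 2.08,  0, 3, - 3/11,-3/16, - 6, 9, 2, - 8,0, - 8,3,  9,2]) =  [ - 10, - 8, - 8, - 6,  -  2.08, - 3/11,-3/16, 0, 0, 2,2,  3,3,9,9]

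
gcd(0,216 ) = 216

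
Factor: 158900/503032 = 175/554 = 2^( -1)  *5^2*7^1*277^( - 1)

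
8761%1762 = 1713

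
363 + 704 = 1067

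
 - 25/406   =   - 1 + 381/406 = - 0.06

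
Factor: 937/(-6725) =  - 5^( -2) * 269^( - 1)*937^1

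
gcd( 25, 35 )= 5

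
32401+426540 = 458941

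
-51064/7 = -7295 + 1/7 = -7294.86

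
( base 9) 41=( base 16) 25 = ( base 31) 16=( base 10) 37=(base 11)34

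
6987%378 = 183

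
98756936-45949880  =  52807056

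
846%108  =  90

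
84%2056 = 84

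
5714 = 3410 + 2304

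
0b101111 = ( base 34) 1d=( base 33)1E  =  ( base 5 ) 142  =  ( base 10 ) 47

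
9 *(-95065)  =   - 855585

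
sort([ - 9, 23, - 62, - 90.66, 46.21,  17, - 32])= [ - 90.66, - 62,  -  32, - 9,17, 23, 46.21 ]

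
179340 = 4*44835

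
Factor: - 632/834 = - 2^2*3^( -1)*79^1*139^( - 1) = - 316/417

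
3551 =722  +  2829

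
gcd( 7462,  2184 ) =182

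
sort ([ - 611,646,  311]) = [ - 611, 311,646 ] 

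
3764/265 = 3764/265 = 14.20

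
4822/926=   5+ 96/463 = 5.21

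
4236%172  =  108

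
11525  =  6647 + 4878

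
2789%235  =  204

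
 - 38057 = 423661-461718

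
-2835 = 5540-8375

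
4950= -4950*(-1 )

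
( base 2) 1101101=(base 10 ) 109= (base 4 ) 1231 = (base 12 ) 91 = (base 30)3J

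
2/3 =2/3 = 0.67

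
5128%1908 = 1312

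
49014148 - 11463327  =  37550821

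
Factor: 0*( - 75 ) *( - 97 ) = 0 = 0^1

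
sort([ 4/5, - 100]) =[ - 100 , 4/5]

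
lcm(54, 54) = 54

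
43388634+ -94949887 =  -51561253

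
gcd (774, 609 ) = 3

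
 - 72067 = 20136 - 92203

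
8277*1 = 8277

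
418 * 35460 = 14822280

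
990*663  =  656370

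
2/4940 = 1/2470 = 0.00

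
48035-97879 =  -  49844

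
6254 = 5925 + 329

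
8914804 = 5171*1724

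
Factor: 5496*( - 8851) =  - 48645096 = -2^3*3^1*53^1*167^1*229^1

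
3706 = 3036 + 670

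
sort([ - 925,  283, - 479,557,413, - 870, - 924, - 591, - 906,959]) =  [-925,-924, - 906,-870, - 591,-479,283,413, 557, 959]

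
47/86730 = 47/86730 = 0.00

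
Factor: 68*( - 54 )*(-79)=290088 = 2^3*3^3 * 17^1*79^1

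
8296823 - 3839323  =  4457500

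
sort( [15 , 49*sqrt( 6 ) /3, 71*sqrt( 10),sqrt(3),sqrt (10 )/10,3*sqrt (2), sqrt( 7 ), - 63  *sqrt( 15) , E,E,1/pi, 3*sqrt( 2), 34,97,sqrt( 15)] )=[-63*sqrt( 15),sqrt( 10 )/10, 1/pi  ,  sqrt( 3), sqrt( 7 ), E,E,sqrt( 15 ),  3*sqrt(2 ),  3*sqrt( 2 ),15,34, 49 * sqrt(6 )/3,97,71*sqrt( 10) ]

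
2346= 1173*2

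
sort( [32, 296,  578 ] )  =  [ 32,  296, 578]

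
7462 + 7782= 15244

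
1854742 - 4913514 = - 3058772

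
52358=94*557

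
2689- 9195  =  -6506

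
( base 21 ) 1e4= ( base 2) 1011100011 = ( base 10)739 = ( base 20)1gj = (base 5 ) 10424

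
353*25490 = 8997970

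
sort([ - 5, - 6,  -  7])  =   [ - 7, - 6 , - 5]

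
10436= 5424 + 5012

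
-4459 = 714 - 5173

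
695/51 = 13+32/51 =13.63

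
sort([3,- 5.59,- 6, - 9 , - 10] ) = [ - 10, - 9 ,-6, - 5.59, 3] 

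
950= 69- -881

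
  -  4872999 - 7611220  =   - 12484219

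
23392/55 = 23392/55 = 425.31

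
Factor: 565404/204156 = 889/321 = 3^( - 1)*7^1*107^(-1 )*127^1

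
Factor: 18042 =2^1*3^1*31^1*97^1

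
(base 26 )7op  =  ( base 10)5381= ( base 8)12405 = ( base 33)4V2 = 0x1505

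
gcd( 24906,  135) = 3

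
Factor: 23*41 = 23^1 * 41^1 = 943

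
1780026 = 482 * 3693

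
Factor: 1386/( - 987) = -2^1 * 3^1*11^1 * 47^ (-1) =- 66/47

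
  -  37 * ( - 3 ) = 111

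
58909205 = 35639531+23269674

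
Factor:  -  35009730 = -2^1*3^2*5^1*7^1* 61^1*911^1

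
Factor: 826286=2^1*413143^1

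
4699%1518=145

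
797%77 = 27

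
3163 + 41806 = 44969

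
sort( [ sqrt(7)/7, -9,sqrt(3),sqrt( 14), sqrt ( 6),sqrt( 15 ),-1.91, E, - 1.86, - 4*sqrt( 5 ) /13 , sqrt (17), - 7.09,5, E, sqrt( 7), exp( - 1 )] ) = [  -  9,  -  7.09, - 1.91 , - 1.86 ,  -  4 * sqrt( 5)/13,exp( - 1) , sqrt ( 7)/7,sqrt (3),sqrt( 6),sqrt (7),E, E,sqrt( 14),sqrt( 15 ),sqrt(17 ),5]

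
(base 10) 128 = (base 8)200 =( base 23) 5d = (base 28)4G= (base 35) 3N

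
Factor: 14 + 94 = 108 =2^2*3^3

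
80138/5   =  16027 + 3/5 = 16027.60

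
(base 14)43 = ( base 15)3e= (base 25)29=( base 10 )59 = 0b111011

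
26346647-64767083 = -38420436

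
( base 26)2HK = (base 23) 39K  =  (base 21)428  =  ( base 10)1814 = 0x716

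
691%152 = 83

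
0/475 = 0 = 0.00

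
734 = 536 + 198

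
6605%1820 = 1145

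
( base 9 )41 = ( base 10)37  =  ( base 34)13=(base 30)17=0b100101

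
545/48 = 11 + 17/48= 11.35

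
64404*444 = 28595376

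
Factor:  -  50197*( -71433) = 3^2*7^1*71^1*101^1*7937^1= 3585722301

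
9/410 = 9/410= 0.02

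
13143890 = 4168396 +8975494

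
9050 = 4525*2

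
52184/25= 52184/25 = 2087.36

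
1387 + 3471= 4858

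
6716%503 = 177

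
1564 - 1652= - 88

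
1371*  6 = 8226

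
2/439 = 2/439 = 0.00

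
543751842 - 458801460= 84950382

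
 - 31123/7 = -4447+6/7 = - 4446.14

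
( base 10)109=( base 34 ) 37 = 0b1101101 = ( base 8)155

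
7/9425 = 7/9425 = 0.00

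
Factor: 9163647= 3^2*53^1*19211^1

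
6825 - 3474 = 3351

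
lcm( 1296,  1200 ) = 32400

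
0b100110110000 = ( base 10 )2480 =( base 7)10142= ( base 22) 52g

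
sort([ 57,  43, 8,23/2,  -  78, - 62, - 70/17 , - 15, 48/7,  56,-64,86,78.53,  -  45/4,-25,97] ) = [ - 78,- 64,-62,  -  25, - 15, - 45/4, - 70/17, 48/7,  8,23/2 , 43,56,  57,  78.53,86,  97 ]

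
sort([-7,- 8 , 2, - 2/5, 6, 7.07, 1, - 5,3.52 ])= [ - 8, - 7, - 5,  -  2/5, 1, 2,3.52, 6, 7.07]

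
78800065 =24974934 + 53825131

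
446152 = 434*1028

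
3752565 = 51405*73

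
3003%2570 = 433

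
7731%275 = 31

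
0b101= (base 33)5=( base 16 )5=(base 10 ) 5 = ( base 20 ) 5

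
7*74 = 518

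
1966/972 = 2 + 11/486 = 2.02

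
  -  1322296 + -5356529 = - 6678825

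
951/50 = 951/50= 19.02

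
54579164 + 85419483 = 139998647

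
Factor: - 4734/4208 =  - 9/8 =- 2^( - 3)*3^2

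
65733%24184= 17365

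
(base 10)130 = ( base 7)244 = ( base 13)a0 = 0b10000010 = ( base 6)334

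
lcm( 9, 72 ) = 72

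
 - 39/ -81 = 13/27 = 0.48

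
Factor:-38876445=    -3^2*5^1*863921^1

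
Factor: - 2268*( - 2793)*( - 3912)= - 2^5*3^6* 7^3*19^1*163^1 = -24780657888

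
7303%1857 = 1732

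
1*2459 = 2459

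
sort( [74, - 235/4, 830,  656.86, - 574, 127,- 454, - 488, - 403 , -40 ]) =[  -  574,- 488, - 454, - 403, - 235/4,  -  40 , 74, 127,656.86, 830]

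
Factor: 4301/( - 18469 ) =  - 17/73 = -17^1 * 73^( - 1)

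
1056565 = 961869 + 94696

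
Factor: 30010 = 2^1*5^1*3001^1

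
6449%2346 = 1757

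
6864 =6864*1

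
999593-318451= 681142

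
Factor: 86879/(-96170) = -533/590=   - 2^( - 1)* 5^(-1 )*13^1*41^1*59^(- 1)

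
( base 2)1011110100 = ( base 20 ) 1hg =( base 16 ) 2F4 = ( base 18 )260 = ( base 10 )756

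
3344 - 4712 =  - 1368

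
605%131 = 81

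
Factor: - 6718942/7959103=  - 2^1*101^( -1)*78803^ ( - 1 )* 3359471^1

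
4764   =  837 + 3927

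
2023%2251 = 2023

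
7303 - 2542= 4761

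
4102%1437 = 1228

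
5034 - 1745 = 3289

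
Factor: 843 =3^1*281^1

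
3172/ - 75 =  - 3172/75 = - 42.29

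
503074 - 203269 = 299805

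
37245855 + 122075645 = 159321500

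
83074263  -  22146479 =60927784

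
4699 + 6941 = 11640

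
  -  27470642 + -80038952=-107509594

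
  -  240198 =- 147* 1634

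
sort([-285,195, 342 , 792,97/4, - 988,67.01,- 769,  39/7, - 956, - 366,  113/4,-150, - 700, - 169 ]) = [-988, - 956, - 769, - 700, - 366,-285, - 169, - 150,39/7,97/4, 113/4 , 67.01, 195, 342,  792]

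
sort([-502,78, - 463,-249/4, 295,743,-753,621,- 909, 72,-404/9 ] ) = [ - 909 , -753,  -  502, - 463, - 249/4, - 404/9, 72,78,295, 621,743 ] 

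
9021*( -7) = - 63147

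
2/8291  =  2/8291 = 0.00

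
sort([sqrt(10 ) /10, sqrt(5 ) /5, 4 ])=[ sqrt(10)/10, sqrt(5 ) /5, 4 ] 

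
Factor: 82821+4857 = 87678 = 2^1*3^2 *4871^1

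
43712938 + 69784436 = 113497374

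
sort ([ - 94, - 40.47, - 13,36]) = [-94, - 40.47,- 13, 36] 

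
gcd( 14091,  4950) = 33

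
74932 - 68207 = 6725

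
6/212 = 3/106 =0.03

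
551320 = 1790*308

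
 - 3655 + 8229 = 4574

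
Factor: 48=2^4*3^1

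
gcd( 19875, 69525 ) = 75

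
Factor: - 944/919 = -2^4 * 59^1*919^(  -  1)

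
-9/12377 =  - 1 + 12368/12377 = -0.00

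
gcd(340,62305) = 85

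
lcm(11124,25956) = 77868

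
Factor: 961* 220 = 211420=2^2*5^1*11^1*31^2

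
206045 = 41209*5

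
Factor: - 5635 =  - 5^1*7^2 * 23^1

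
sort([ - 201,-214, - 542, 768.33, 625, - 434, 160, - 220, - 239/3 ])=[ - 542, - 434, - 220,- 214, - 201, - 239/3, 160, 625, 768.33]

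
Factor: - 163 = - 163^1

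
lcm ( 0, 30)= 0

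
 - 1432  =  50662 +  - 52094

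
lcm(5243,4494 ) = 31458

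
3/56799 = 1/18933 = 0.00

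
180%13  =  11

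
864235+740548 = 1604783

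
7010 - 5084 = 1926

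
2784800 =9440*295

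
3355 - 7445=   -  4090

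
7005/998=7005/998= 7.02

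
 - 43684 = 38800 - 82484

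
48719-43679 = 5040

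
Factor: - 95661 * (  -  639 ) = 61127379 = 3^6*71^1 * 1181^1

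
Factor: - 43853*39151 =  - 7^2*17^1*47^1*43853^1 = - 1716888803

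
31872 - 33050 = -1178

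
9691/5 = 1938 + 1/5=1938.20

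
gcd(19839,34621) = 389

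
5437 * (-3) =  -  16311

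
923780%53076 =21488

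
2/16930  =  1/8465 =0.00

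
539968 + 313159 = 853127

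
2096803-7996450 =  - 5899647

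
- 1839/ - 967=1839/967 = 1.90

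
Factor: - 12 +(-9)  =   - 21  =  - 3^1*7^1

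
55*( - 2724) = -149820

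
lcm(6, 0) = 0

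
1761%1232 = 529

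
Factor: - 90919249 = -31^2*37^1 * 2557^1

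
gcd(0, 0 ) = 0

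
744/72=31/3  =  10.33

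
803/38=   803/38 = 21.13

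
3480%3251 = 229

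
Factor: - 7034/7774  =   - 3517/3887 = -13^(- 2 )*23^( - 1 )*3517^1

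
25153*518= 13029254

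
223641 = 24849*9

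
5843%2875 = 93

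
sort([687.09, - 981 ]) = [ - 981,687.09]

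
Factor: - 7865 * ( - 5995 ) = 5^2*11^3 * 13^1 * 109^1 = 47150675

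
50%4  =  2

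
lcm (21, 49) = 147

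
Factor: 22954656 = 2^5*3^1*157^1 * 1523^1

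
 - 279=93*(  -  3)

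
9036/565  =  9036/565 = 15.99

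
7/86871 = 7/86871 = 0.00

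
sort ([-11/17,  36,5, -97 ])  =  [ - 97, - 11/17 , 5, 36]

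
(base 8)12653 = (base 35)4ih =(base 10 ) 5547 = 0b1010110101011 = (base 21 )cc3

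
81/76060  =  81/76060 =0.00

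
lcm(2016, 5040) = 10080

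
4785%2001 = 783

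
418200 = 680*615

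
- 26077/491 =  - 54 + 437/491 = - 53.11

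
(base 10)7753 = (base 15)246D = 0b1111001001001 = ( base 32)7i9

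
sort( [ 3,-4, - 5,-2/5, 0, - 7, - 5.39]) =[ - 7 , - 5.39, - 5, - 4,- 2/5, 0, 3]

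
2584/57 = 45 + 1/3 = 45.33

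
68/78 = 34/39= 0.87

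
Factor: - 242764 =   -  2^2*137^1*443^1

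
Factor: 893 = 19^1*47^1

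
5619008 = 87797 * 64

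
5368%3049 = 2319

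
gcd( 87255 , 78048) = 9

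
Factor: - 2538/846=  - 3 = - 3^1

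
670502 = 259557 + 410945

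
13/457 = 13/457 = 0.03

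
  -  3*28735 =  - 86205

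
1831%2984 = 1831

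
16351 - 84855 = -68504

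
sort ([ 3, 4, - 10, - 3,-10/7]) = [-10,-3, - 10/7, 3 , 4]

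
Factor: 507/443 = 3^1*13^2 * 443^ ( - 1)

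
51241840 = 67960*754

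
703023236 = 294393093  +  408630143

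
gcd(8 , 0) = 8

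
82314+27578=109892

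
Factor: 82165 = 5^1*16433^1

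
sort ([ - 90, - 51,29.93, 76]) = [-90, - 51,29.93,76] 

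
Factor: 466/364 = 2^( - 1)*7^ (-1) * 13^(- 1)*233^1=233/182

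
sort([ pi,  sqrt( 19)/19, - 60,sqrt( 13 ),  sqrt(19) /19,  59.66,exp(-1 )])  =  [ - 60, sqrt(19 ) /19,sqrt ( 19) /19 , exp( -1),pi,sqrt(13 ),  59.66]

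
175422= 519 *338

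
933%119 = 100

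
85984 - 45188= 40796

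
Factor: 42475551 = 3^1*2273^1*6229^1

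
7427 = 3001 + 4426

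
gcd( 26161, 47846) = 1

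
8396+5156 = 13552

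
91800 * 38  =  3488400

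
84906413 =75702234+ 9204179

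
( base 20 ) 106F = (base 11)6126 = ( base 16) 1FC7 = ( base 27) b48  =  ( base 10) 8135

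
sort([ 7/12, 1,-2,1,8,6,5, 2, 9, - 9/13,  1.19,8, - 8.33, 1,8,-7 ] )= [- 8.33, - 7,-2,  -  9/13, 7/12,1,1,1, 1.19,2,5, 6,8,8, 8, 9 ]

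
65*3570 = 232050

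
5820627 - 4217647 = 1602980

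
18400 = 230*80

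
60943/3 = 60943/3 = 20314.33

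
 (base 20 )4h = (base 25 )3M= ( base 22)49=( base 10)97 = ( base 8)141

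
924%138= 96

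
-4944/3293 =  - 2 + 1642/3293 = - 1.50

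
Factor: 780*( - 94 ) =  - 2^3  *3^1*5^1*13^1*47^1 = - 73320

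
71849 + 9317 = 81166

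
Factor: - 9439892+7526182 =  - 2^1*5^1 * 29^1*6599^1 = -1913710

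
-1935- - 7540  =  5605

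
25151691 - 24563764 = 587927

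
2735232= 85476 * 32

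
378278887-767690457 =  - 389411570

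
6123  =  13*471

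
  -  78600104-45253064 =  - 123853168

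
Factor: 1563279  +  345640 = 1908919 = 41^1*46559^1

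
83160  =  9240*9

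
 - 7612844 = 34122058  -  41734902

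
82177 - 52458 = 29719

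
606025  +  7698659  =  8304684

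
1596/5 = 319+1/5  =  319.20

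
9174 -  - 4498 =13672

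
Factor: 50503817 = 7^1*13^1*137^1 * 4051^1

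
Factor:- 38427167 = - 101^2*3767^1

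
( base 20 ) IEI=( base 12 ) 440a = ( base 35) 648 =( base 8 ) 16512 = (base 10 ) 7498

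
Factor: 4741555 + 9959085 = 2^5*5^1*139^1*661^1 = 14700640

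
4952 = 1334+3618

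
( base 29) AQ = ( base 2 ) 100111100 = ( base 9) 381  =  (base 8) 474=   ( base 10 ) 316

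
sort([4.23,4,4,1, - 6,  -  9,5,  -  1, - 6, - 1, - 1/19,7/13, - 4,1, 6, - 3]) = [ -9, -6,-6 , - 4, - 3,  -  1, - 1, - 1/19, 7/13, 1,1, 4,4,4.23,5, 6] 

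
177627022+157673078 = 335300100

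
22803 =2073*11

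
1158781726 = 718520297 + 440261429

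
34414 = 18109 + 16305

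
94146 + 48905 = 143051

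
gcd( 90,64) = 2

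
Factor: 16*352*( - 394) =  -  2^10*11^1*197^1 =-2219008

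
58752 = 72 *816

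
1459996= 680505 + 779491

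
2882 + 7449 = 10331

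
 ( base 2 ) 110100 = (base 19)2e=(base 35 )1h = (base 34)1I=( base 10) 52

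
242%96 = 50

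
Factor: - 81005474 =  - 2^1*11^1 * 19^1*193793^1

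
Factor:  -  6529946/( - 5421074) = 3264973/2710537 = 47^( - 1 ) * 101^(-1)*503^1*571^( - 1 )*6491^1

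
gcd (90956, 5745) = 1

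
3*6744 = 20232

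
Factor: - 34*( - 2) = 2^2*17^1 = 68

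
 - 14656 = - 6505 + - 8151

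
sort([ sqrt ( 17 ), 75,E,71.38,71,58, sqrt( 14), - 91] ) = [- 91,E,sqrt(14),sqrt(17 ),58, 71,71.38, 75]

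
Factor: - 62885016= - 2^3*3^2*873403^1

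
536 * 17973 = 9633528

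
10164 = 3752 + 6412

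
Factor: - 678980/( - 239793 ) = 2^2*3^(- 1 ) * 5^1* 17^1 * 67^ (-1)*1193^( - 1) * 1997^1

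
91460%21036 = 7316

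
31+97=128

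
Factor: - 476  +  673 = 197 = 197^1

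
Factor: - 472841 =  - 227^1*2083^1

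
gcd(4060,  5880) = 140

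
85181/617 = 138 + 35/617 = 138.06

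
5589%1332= 261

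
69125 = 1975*35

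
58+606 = 664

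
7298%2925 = 1448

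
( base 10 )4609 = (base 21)A9A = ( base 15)1574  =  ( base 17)FG2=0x1201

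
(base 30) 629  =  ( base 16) 155d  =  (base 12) 31b9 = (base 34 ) 4ot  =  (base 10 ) 5469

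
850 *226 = 192100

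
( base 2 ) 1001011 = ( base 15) 50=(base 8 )113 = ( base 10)75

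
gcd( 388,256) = 4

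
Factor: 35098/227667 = 2^1*3^(  -  1 )*7^1*11^( - 1 )*23^1 *109^1*6899^(  -  1)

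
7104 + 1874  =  8978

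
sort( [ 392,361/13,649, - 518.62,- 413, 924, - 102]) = [- 518.62,-413, - 102 , 361/13  ,  392 , 649, 924 ]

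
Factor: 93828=2^2 * 3^1*7^1*1117^1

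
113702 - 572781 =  - 459079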